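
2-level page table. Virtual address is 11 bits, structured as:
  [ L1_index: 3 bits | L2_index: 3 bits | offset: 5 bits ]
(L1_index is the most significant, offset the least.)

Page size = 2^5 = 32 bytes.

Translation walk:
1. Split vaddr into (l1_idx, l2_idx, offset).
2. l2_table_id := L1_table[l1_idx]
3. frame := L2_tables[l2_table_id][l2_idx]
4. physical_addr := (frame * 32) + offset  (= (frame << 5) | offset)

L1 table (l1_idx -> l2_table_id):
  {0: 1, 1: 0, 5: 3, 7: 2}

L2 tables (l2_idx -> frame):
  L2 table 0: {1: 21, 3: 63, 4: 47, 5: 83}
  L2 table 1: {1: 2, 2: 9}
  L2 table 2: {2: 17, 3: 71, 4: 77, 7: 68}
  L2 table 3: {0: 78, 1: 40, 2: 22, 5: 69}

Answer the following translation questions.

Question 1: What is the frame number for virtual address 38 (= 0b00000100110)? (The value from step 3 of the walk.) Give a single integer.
Answer: 2

Derivation:
vaddr = 38: l1_idx=0, l2_idx=1
L1[0] = 1; L2[1][1] = 2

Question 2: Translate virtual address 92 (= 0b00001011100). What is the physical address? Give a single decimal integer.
Answer: 316

Derivation:
vaddr = 92 = 0b00001011100
Split: l1_idx=0, l2_idx=2, offset=28
L1[0] = 1
L2[1][2] = 9
paddr = 9 * 32 + 28 = 316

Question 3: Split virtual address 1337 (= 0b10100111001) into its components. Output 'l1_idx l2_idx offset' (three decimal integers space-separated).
Answer: 5 1 25

Derivation:
vaddr = 1337 = 0b10100111001
  top 3 bits -> l1_idx = 5
  next 3 bits -> l2_idx = 1
  bottom 5 bits -> offset = 25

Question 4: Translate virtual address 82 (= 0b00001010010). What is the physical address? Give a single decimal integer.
vaddr = 82 = 0b00001010010
Split: l1_idx=0, l2_idx=2, offset=18
L1[0] = 1
L2[1][2] = 9
paddr = 9 * 32 + 18 = 306

Answer: 306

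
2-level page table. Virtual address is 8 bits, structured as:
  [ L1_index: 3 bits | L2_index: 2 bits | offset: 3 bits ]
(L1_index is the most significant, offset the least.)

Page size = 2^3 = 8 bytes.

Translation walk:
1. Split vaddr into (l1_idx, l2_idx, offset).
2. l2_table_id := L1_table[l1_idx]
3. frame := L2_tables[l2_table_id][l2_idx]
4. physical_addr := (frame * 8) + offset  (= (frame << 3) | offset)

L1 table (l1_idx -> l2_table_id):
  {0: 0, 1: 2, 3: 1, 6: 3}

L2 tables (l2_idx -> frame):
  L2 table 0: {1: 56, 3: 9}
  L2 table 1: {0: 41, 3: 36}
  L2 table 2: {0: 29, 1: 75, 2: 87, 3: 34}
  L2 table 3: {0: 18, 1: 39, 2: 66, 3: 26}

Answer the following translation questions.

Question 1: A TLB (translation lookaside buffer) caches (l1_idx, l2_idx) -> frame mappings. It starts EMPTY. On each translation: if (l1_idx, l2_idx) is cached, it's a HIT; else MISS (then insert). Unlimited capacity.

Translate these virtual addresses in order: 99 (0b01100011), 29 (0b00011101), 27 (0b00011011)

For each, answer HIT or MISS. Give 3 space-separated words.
Answer: MISS MISS HIT

Derivation:
vaddr=99: (3,0) not in TLB -> MISS, insert
vaddr=29: (0,3) not in TLB -> MISS, insert
vaddr=27: (0,3) in TLB -> HIT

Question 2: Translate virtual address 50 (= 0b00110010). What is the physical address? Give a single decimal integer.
Answer: 698

Derivation:
vaddr = 50 = 0b00110010
Split: l1_idx=1, l2_idx=2, offset=2
L1[1] = 2
L2[2][2] = 87
paddr = 87 * 8 + 2 = 698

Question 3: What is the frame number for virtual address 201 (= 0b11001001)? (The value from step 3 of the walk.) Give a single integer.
Answer: 39

Derivation:
vaddr = 201: l1_idx=6, l2_idx=1
L1[6] = 3; L2[3][1] = 39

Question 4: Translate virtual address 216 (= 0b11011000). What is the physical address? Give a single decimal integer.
Answer: 208

Derivation:
vaddr = 216 = 0b11011000
Split: l1_idx=6, l2_idx=3, offset=0
L1[6] = 3
L2[3][3] = 26
paddr = 26 * 8 + 0 = 208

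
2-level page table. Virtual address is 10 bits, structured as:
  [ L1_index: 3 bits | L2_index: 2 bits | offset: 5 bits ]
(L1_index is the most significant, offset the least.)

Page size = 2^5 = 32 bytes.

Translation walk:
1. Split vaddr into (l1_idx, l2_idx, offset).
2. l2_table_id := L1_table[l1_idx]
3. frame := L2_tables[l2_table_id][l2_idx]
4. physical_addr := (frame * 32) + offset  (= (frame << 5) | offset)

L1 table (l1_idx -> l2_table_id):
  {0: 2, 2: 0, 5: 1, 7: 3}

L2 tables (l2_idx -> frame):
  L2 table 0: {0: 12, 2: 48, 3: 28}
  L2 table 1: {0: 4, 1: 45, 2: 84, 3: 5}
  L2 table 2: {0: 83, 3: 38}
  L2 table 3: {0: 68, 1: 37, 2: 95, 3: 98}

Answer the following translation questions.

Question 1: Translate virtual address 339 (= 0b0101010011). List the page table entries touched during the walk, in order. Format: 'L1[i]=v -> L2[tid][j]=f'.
Answer: L1[2]=0 -> L2[0][2]=48

Derivation:
vaddr = 339 = 0b0101010011
Split: l1_idx=2, l2_idx=2, offset=19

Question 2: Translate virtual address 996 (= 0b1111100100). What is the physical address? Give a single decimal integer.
Answer: 3140

Derivation:
vaddr = 996 = 0b1111100100
Split: l1_idx=7, l2_idx=3, offset=4
L1[7] = 3
L2[3][3] = 98
paddr = 98 * 32 + 4 = 3140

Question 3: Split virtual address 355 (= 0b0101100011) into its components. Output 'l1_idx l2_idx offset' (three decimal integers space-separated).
Answer: 2 3 3

Derivation:
vaddr = 355 = 0b0101100011
  top 3 bits -> l1_idx = 2
  next 2 bits -> l2_idx = 3
  bottom 5 bits -> offset = 3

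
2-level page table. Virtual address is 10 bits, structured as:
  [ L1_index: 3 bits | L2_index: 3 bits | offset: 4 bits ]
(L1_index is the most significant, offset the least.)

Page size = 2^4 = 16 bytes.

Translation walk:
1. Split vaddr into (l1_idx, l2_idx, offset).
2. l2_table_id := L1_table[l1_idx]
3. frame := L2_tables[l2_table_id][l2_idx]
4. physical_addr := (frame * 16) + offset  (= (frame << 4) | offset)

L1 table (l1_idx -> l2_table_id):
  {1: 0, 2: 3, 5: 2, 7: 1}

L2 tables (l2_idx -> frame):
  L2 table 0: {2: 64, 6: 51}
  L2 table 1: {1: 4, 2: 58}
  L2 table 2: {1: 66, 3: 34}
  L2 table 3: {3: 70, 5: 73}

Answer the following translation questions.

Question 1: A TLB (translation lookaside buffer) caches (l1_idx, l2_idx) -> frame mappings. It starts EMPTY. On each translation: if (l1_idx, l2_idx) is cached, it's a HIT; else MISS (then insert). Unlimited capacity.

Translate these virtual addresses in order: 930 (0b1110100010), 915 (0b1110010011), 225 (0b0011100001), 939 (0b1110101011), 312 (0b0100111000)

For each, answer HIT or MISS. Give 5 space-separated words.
Answer: MISS MISS MISS HIT MISS

Derivation:
vaddr=930: (7,2) not in TLB -> MISS, insert
vaddr=915: (7,1) not in TLB -> MISS, insert
vaddr=225: (1,6) not in TLB -> MISS, insert
vaddr=939: (7,2) in TLB -> HIT
vaddr=312: (2,3) not in TLB -> MISS, insert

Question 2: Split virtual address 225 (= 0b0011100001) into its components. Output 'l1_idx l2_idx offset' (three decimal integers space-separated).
Answer: 1 6 1

Derivation:
vaddr = 225 = 0b0011100001
  top 3 bits -> l1_idx = 1
  next 3 bits -> l2_idx = 6
  bottom 4 bits -> offset = 1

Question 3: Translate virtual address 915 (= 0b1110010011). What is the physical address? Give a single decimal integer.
vaddr = 915 = 0b1110010011
Split: l1_idx=7, l2_idx=1, offset=3
L1[7] = 1
L2[1][1] = 4
paddr = 4 * 16 + 3 = 67

Answer: 67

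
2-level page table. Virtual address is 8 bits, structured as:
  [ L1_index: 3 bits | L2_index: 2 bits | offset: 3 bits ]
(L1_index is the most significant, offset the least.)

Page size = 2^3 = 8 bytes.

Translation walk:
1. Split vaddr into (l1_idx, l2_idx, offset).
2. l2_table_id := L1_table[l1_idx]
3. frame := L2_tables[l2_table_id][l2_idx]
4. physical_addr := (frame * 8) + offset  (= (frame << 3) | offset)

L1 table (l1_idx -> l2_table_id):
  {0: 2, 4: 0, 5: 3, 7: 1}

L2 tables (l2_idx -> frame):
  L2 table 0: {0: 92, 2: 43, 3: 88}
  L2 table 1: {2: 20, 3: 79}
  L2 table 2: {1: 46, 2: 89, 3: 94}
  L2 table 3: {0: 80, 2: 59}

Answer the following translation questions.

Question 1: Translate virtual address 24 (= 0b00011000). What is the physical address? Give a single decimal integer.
Answer: 752

Derivation:
vaddr = 24 = 0b00011000
Split: l1_idx=0, l2_idx=3, offset=0
L1[0] = 2
L2[2][3] = 94
paddr = 94 * 8 + 0 = 752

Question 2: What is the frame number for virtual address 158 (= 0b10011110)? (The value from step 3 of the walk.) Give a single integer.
Answer: 88

Derivation:
vaddr = 158: l1_idx=4, l2_idx=3
L1[4] = 0; L2[0][3] = 88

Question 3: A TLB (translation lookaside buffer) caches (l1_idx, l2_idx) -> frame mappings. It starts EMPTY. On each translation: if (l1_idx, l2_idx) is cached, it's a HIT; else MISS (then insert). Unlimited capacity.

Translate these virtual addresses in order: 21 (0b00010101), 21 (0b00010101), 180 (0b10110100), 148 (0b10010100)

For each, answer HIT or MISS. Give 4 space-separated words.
vaddr=21: (0,2) not in TLB -> MISS, insert
vaddr=21: (0,2) in TLB -> HIT
vaddr=180: (5,2) not in TLB -> MISS, insert
vaddr=148: (4,2) not in TLB -> MISS, insert

Answer: MISS HIT MISS MISS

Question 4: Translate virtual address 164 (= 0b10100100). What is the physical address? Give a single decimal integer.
Answer: 644

Derivation:
vaddr = 164 = 0b10100100
Split: l1_idx=5, l2_idx=0, offset=4
L1[5] = 3
L2[3][0] = 80
paddr = 80 * 8 + 4 = 644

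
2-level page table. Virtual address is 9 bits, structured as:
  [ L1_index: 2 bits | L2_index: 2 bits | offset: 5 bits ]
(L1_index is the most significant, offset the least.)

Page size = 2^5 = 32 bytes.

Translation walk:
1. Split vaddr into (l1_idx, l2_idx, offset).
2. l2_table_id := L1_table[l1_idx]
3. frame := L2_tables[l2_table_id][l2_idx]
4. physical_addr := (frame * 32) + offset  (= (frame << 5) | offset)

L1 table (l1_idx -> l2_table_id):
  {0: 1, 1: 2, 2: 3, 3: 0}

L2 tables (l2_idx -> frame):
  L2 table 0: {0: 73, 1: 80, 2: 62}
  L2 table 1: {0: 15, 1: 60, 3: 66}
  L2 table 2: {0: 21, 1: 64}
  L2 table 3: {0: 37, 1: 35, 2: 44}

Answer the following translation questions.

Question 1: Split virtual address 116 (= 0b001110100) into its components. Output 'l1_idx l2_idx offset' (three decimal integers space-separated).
vaddr = 116 = 0b001110100
  top 2 bits -> l1_idx = 0
  next 2 bits -> l2_idx = 3
  bottom 5 bits -> offset = 20

Answer: 0 3 20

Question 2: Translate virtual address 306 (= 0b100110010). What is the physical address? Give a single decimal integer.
vaddr = 306 = 0b100110010
Split: l1_idx=2, l2_idx=1, offset=18
L1[2] = 3
L2[3][1] = 35
paddr = 35 * 32 + 18 = 1138

Answer: 1138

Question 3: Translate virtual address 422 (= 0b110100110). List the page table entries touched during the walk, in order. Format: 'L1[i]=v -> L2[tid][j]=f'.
vaddr = 422 = 0b110100110
Split: l1_idx=3, l2_idx=1, offset=6

Answer: L1[3]=0 -> L2[0][1]=80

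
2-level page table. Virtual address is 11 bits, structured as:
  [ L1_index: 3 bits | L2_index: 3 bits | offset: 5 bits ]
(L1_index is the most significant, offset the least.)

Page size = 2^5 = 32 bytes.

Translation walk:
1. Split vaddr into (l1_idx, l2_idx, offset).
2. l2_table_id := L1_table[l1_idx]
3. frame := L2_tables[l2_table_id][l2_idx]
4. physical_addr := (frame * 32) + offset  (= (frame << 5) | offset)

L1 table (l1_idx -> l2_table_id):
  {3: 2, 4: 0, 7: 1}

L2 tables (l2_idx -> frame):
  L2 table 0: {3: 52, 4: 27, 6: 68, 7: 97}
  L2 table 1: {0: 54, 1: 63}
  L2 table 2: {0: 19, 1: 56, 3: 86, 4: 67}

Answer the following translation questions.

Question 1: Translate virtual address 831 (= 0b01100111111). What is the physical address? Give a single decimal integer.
Answer: 1823

Derivation:
vaddr = 831 = 0b01100111111
Split: l1_idx=3, l2_idx=1, offset=31
L1[3] = 2
L2[2][1] = 56
paddr = 56 * 32 + 31 = 1823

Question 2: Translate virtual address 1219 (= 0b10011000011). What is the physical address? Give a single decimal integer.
Answer: 2179

Derivation:
vaddr = 1219 = 0b10011000011
Split: l1_idx=4, l2_idx=6, offset=3
L1[4] = 0
L2[0][6] = 68
paddr = 68 * 32 + 3 = 2179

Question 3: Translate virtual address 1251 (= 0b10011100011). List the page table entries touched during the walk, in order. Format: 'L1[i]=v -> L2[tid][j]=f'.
vaddr = 1251 = 0b10011100011
Split: l1_idx=4, l2_idx=7, offset=3

Answer: L1[4]=0 -> L2[0][7]=97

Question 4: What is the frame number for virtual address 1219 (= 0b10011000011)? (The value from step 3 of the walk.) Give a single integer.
vaddr = 1219: l1_idx=4, l2_idx=6
L1[4] = 0; L2[0][6] = 68

Answer: 68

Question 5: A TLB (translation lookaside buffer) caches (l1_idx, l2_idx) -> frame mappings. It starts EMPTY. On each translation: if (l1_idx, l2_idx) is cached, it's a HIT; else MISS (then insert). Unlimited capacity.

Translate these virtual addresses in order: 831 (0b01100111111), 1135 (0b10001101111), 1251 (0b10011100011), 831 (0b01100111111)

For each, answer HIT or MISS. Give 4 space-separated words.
Answer: MISS MISS MISS HIT

Derivation:
vaddr=831: (3,1) not in TLB -> MISS, insert
vaddr=1135: (4,3) not in TLB -> MISS, insert
vaddr=1251: (4,7) not in TLB -> MISS, insert
vaddr=831: (3,1) in TLB -> HIT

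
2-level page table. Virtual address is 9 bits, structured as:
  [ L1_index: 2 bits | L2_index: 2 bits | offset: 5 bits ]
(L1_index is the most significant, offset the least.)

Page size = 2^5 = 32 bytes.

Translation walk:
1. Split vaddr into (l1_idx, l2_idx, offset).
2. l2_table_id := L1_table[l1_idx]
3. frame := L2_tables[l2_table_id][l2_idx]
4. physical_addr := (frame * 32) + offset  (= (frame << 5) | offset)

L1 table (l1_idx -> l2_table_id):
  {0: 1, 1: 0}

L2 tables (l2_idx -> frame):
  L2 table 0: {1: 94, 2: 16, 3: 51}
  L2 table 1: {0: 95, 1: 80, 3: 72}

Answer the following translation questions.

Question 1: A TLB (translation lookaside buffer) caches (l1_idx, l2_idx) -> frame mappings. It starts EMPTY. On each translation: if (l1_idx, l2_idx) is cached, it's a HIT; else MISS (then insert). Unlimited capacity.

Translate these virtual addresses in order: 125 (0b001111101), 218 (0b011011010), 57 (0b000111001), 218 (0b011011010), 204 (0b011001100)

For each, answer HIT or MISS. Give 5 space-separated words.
vaddr=125: (0,3) not in TLB -> MISS, insert
vaddr=218: (1,2) not in TLB -> MISS, insert
vaddr=57: (0,1) not in TLB -> MISS, insert
vaddr=218: (1,2) in TLB -> HIT
vaddr=204: (1,2) in TLB -> HIT

Answer: MISS MISS MISS HIT HIT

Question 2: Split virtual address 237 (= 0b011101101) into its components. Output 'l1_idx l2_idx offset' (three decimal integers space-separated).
Answer: 1 3 13

Derivation:
vaddr = 237 = 0b011101101
  top 2 bits -> l1_idx = 1
  next 2 bits -> l2_idx = 3
  bottom 5 bits -> offset = 13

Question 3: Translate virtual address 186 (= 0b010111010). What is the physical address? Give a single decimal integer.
vaddr = 186 = 0b010111010
Split: l1_idx=1, l2_idx=1, offset=26
L1[1] = 0
L2[0][1] = 94
paddr = 94 * 32 + 26 = 3034

Answer: 3034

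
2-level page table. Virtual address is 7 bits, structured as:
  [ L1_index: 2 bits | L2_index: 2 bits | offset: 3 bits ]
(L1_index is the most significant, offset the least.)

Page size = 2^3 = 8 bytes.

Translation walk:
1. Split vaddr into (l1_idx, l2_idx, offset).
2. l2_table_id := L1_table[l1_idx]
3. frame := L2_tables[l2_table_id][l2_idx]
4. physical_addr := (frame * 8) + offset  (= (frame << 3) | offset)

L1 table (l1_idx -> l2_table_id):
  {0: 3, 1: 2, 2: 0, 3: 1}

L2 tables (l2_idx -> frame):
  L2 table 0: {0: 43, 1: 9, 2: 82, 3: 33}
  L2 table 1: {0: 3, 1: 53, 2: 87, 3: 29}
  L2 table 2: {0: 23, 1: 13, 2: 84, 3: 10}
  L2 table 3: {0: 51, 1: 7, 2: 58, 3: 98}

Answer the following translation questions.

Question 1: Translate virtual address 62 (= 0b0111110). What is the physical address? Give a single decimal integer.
vaddr = 62 = 0b0111110
Split: l1_idx=1, l2_idx=3, offset=6
L1[1] = 2
L2[2][3] = 10
paddr = 10 * 8 + 6 = 86

Answer: 86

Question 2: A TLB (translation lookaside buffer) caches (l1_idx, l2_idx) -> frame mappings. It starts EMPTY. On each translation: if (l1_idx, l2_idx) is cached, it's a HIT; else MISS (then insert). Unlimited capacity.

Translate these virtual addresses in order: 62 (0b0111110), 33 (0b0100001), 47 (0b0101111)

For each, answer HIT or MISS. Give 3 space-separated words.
Answer: MISS MISS MISS

Derivation:
vaddr=62: (1,3) not in TLB -> MISS, insert
vaddr=33: (1,0) not in TLB -> MISS, insert
vaddr=47: (1,1) not in TLB -> MISS, insert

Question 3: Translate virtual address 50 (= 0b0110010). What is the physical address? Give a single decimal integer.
vaddr = 50 = 0b0110010
Split: l1_idx=1, l2_idx=2, offset=2
L1[1] = 2
L2[2][2] = 84
paddr = 84 * 8 + 2 = 674

Answer: 674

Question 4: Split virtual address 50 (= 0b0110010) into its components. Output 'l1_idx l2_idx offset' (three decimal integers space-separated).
vaddr = 50 = 0b0110010
  top 2 bits -> l1_idx = 1
  next 2 bits -> l2_idx = 2
  bottom 3 bits -> offset = 2

Answer: 1 2 2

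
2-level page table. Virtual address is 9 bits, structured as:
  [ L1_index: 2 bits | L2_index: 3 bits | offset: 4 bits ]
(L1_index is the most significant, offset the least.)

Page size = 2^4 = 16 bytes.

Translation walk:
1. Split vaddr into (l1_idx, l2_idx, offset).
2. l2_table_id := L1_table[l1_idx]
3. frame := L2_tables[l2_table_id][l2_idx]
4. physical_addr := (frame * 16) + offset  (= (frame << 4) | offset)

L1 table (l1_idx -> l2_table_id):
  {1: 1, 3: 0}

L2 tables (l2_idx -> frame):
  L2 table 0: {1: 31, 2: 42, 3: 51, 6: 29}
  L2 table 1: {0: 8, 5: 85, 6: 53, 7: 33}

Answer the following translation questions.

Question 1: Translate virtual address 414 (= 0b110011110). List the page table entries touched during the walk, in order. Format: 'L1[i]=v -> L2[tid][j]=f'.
Answer: L1[3]=0 -> L2[0][1]=31

Derivation:
vaddr = 414 = 0b110011110
Split: l1_idx=3, l2_idx=1, offset=14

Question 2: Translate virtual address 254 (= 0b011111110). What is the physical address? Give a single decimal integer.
vaddr = 254 = 0b011111110
Split: l1_idx=1, l2_idx=7, offset=14
L1[1] = 1
L2[1][7] = 33
paddr = 33 * 16 + 14 = 542

Answer: 542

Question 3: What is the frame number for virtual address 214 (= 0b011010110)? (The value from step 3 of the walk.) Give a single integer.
vaddr = 214: l1_idx=1, l2_idx=5
L1[1] = 1; L2[1][5] = 85

Answer: 85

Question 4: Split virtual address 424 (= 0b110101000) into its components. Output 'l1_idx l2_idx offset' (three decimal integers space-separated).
vaddr = 424 = 0b110101000
  top 2 bits -> l1_idx = 3
  next 3 bits -> l2_idx = 2
  bottom 4 bits -> offset = 8

Answer: 3 2 8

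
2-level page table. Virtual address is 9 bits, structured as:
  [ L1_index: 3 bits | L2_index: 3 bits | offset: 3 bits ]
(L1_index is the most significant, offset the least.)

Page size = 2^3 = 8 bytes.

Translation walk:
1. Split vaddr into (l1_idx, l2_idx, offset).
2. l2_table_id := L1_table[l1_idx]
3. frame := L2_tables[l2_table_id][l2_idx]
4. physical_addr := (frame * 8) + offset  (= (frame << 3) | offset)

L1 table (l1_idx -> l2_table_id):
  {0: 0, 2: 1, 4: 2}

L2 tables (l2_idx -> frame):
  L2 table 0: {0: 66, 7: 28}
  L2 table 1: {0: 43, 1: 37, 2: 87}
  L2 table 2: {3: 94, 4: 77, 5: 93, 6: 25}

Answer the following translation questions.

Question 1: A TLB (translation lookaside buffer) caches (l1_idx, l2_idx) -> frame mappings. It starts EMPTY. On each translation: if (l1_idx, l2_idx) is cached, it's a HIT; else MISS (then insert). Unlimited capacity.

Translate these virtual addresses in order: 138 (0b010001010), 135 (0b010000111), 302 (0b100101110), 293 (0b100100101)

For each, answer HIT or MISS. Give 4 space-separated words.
Answer: MISS MISS MISS MISS

Derivation:
vaddr=138: (2,1) not in TLB -> MISS, insert
vaddr=135: (2,0) not in TLB -> MISS, insert
vaddr=302: (4,5) not in TLB -> MISS, insert
vaddr=293: (4,4) not in TLB -> MISS, insert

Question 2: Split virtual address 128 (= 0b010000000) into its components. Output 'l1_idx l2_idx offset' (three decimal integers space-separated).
vaddr = 128 = 0b010000000
  top 3 bits -> l1_idx = 2
  next 3 bits -> l2_idx = 0
  bottom 3 bits -> offset = 0

Answer: 2 0 0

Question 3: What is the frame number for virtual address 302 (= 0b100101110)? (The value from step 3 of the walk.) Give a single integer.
Answer: 93

Derivation:
vaddr = 302: l1_idx=4, l2_idx=5
L1[4] = 2; L2[2][5] = 93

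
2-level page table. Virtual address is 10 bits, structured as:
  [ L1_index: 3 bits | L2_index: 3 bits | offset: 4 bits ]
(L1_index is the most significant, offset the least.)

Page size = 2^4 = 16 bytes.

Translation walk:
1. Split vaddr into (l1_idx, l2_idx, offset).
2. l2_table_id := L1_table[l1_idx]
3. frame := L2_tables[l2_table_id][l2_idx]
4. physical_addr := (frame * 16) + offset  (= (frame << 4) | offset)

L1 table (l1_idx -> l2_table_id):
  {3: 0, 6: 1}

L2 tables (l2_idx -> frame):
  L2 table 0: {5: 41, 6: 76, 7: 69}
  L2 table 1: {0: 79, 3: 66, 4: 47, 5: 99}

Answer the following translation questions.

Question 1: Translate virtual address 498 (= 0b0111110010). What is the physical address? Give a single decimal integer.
vaddr = 498 = 0b0111110010
Split: l1_idx=3, l2_idx=7, offset=2
L1[3] = 0
L2[0][7] = 69
paddr = 69 * 16 + 2 = 1106

Answer: 1106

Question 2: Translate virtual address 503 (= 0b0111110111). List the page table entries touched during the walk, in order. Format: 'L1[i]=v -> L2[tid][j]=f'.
Answer: L1[3]=0 -> L2[0][7]=69

Derivation:
vaddr = 503 = 0b0111110111
Split: l1_idx=3, l2_idx=7, offset=7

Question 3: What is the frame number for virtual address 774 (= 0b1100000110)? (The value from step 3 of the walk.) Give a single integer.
Answer: 79

Derivation:
vaddr = 774: l1_idx=6, l2_idx=0
L1[6] = 1; L2[1][0] = 79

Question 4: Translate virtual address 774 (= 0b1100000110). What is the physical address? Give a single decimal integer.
vaddr = 774 = 0b1100000110
Split: l1_idx=6, l2_idx=0, offset=6
L1[6] = 1
L2[1][0] = 79
paddr = 79 * 16 + 6 = 1270

Answer: 1270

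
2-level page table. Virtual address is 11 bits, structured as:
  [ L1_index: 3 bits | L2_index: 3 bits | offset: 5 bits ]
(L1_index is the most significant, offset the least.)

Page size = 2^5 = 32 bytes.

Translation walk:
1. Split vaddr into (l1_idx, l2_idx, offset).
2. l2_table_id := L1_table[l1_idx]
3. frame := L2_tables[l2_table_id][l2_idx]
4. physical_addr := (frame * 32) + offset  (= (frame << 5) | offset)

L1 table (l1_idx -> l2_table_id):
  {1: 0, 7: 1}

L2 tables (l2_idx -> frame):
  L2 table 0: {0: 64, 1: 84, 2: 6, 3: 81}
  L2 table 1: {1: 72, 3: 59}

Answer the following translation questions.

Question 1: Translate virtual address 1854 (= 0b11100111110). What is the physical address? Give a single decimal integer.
Answer: 2334

Derivation:
vaddr = 1854 = 0b11100111110
Split: l1_idx=7, l2_idx=1, offset=30
L1[7] = 1
L2[1][1] = 72
paddr = 72 * 32 + 30 = 2334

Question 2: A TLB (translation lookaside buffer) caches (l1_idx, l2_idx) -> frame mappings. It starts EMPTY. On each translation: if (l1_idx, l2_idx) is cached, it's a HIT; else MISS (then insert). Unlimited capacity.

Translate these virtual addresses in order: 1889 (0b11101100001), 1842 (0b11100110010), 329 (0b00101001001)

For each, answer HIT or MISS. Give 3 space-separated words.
vaddr=1889: (7,3) not in TLB -> MISS, insert
vaddr=1842: (7,1) not in TLB -> MISS, insert
vaddr=329: (1,2) not in TLB -> MISS, insert

Answer: MISS MISS MISS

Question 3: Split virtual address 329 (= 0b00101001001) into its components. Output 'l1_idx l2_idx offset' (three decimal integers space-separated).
vaddr = 329 = 0b00101001001
  top 3 bits -> l1_idx = 1
  next 3 bits -> l2_idx = 2
  bottom 5 bits -> offset = 9

Answer: 1 2 9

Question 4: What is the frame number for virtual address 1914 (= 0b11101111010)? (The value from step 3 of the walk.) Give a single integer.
Answer: 59

Derivation:
vaddr = 1914: l1_idx=7, l2_idx=3
L1[7] = 1; L2[1][3] = 59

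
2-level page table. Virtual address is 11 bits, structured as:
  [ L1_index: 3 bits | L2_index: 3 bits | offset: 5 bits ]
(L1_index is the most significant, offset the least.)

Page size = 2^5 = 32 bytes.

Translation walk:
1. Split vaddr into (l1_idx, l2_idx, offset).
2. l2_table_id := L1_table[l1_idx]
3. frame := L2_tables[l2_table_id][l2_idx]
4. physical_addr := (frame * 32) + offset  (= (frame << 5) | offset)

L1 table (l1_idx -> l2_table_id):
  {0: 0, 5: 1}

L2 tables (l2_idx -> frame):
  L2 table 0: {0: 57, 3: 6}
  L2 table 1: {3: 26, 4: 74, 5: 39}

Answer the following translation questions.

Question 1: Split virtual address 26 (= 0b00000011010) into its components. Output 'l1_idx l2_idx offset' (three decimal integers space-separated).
Answer: 0 0 26

Derivation:
vaddr = 26 = 0b00000011010
  top 3 bits -> l1_idx = 0
  next 3 bits -> l2_idx = 0
  bottom 5 bits -> offset = 26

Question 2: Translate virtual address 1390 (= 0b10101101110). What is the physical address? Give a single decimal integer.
Answer: 846

Derivation:
vaddr = 1390 = 0b10101101110
Split: l1_idx=5, l2_idx=3, offset=14
L1[5] = 1
L2[1][3] = 26
paddr = 26 * 32 + 14 = 846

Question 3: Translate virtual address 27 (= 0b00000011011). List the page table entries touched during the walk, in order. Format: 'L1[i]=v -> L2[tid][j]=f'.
Answer: L1[0]=0 -> L2[0][0]=57

Derivation:
vaddr = 27 = 0b00000011011
Split: l1_idx=0, l2_idx=0, offset=27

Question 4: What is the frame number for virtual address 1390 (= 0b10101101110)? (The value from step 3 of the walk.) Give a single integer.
vaddr = 1390: l1_idx=5, l2_idx=3
L1[5] = 1; L2[1][3] = 26

Answer: 26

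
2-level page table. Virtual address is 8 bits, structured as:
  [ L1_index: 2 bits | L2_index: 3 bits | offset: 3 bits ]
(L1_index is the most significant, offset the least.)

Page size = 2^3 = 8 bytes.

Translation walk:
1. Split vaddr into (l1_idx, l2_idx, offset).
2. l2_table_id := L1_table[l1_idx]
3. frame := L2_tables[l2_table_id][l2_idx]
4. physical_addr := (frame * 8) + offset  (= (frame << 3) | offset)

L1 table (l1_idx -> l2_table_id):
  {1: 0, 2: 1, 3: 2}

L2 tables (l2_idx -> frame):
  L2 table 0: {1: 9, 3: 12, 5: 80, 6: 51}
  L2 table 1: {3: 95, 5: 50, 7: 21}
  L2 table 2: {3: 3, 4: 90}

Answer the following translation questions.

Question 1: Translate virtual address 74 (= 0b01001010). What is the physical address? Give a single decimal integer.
Answer: 74

Derivation:
vaddr = 74 = 0b01001010
Split: l1_idx=1, l2_idx=1, offset=2
L1[1] = 0
L2[0][1] = 9
paddr = 9 * 8 + 2 = 74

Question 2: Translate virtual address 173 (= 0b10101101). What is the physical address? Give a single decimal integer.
vaddr = 173 = 0b10101101
Split: l1_idx=2, l2_idx=5, offset=5
L1[2] = 1
L2[1][5] = 50
paddr = 50 * 8 + 5 = 405

Answer: 405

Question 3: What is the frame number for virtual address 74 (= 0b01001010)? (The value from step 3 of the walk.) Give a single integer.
vaddr = 74: l1_idx=1, l2_idx=1
L1[1] = 0; L2[0][1] = 9

Answer: 9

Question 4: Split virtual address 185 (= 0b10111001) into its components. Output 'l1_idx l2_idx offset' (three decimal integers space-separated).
Answer: 2 7 1

Derivation:
vaddr = 185 = 0b10111001
  top 2 bits -> l1_idx = 2
  next 3 bits -> l2_idx = 7
  bottom 3 bits -> offset = 1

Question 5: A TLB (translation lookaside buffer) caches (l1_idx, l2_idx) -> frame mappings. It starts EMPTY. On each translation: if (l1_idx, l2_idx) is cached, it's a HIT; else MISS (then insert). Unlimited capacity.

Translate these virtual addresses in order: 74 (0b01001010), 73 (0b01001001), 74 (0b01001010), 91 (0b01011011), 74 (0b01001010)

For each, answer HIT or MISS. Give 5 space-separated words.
vaddr=74: (1,1) not in TLB -> MISS, insert
vaddr=73: (1,1) in TLB -> HIT
vaddr=74: (1,1) in TLB -> HIT
vaddr=91: (1,3) not in TLB -> MISS, insert
vaddr=74: (1,1) in TLB -> HIT

Answer: MISS HIT HIT MISS HIT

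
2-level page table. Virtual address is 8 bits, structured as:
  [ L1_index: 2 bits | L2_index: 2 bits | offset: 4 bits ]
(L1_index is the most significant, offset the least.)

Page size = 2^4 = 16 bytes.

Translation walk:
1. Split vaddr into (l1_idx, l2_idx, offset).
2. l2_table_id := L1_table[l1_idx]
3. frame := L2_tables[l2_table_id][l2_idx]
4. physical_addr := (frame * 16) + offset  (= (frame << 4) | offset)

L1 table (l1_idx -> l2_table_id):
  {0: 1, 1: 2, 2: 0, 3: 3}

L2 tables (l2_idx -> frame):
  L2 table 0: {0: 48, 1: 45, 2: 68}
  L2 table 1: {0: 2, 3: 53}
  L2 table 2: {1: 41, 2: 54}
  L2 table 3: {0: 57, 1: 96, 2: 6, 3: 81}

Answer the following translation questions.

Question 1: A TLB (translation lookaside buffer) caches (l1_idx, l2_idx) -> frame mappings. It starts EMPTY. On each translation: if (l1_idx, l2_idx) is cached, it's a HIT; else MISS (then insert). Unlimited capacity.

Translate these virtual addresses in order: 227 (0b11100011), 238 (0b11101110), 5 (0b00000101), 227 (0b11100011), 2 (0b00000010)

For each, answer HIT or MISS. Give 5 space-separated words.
Answer: MISS HIT MISS HIT HIT

Derivation:
vaddr=227: (3,2) not in TLB -> MISS, insert
vaddr=238: (3,2) in TLB -> HIT
vaddr=5: (0,0) not in TLB -> MISS, insert
vaddr=227: (3,2) in TLB -> HIT
vaddr=2: (0,0) in TLB -> HIT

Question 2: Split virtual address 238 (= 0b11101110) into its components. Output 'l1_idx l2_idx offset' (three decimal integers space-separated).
Answer: 3 2 14

Derivation:
vaddr = 238 = 0b11101110
  top 2 bits -> l1_idx = 3
  next 2 bits -> l2_idx = 2
  bottom 4 bits -> offset = 14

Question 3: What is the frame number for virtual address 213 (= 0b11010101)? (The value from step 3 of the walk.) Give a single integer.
Answer: 96

Derivation:
vaddr = 213: l1_idx=3, l2_idx=1
L1[3] = 3; L2[3][1] = 96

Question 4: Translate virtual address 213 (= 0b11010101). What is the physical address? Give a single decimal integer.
vaddr = 213 = 0b11010101
Split: l1_idx=3, l2_idx=1, offset=5
L1[3] = 3
L2[3][1] = 96
paddr = 96 * 16 + 5 = 1541

Answer: 1541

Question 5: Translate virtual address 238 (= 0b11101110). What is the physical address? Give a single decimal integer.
Answer: 110

Derivation:
vaddr = 238 = 0b11101110
Split: l1_idx=3, l2_idx=2, offset=14
L1[3] = 3
L2[3][2] = 6
paddr = 6 * 16 + 14 = 110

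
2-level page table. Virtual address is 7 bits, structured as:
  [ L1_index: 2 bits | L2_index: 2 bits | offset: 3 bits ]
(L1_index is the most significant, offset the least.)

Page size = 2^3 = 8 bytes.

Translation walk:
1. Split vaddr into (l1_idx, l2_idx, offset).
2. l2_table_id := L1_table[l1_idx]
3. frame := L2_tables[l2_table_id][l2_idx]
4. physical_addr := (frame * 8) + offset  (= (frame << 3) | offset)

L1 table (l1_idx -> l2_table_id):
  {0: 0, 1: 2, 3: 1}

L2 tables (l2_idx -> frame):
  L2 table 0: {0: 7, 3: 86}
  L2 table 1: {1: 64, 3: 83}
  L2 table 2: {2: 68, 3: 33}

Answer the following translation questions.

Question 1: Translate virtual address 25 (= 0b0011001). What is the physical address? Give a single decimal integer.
Answer: 689

Derivation:
vaddr = 25 = 0b0011001
Split: l1_idx=0, l2_idx=3, offset=1
L1[0] = 0
L2[0][3] = 86
paddr = 86 * 8 + 1 = 689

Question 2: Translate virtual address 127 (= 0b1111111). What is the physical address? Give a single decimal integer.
Answer: 671

Derivation:
vaddr = 127 = 0b1111111
Split: l1_idx=3, l2_idx=3, offset=7
L1[3] = 1
L2[1][3] = 83
paddr = 83 * 8 + 7 = 671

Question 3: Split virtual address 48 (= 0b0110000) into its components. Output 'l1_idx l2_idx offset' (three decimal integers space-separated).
vaddr = 48 = 0b0110000
  top 2 bits -> l1_idx = 1
  next 2 bits -> l2_idx = 2
  bottom 3 bits -> offset = 0

Answer: 1 2 0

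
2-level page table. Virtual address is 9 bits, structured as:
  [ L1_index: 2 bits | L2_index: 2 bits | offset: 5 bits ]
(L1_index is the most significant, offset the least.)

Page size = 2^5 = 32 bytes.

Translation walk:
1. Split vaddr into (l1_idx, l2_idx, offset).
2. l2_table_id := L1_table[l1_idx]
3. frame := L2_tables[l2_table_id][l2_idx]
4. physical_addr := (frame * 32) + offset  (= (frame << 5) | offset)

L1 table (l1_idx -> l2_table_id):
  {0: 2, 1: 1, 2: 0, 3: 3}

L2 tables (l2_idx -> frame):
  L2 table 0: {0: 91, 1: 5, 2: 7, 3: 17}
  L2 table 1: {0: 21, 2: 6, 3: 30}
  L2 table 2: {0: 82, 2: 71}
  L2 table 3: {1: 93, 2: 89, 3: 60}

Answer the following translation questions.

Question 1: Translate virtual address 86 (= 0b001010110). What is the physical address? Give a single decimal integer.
vaddr = 86 = 0b001010110
Split: l1_idx=0, l2_idx=2, offset=22
L1[0] = 2
L2[2][2] = 71
paddr = 71 * 32 + 22 = 2294

Answer: 2294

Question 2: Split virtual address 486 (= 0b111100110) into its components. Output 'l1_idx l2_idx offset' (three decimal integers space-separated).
vaddr = 486 = 0b111100110
  top 2 bits -> l1_idx = 3
  next 2 bits -> l2_idx = 3
  bottom 5 bits -> offset = 6

Answer: 3 3 6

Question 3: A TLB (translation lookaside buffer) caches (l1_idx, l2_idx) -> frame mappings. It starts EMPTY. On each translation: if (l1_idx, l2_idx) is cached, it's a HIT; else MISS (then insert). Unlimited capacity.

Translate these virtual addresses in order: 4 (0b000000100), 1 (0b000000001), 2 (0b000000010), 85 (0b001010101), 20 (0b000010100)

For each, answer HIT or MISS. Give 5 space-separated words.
vaddr=4: (0,0) not in TLB -> MISS, insert
vaddr=1: (0,0) in TLB -> HIT
vaddr=2: (0,0) in TLB -> HIT
vaddr=85: (0,2) not in TLB -> MISS, insert
vaddr=20: (0,0) in TLB -> HIT

Answer: MISS HIT HIT MISS HIT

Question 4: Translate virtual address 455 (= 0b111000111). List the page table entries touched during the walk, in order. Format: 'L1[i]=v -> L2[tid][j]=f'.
Answer: L1[3]=3 -> L2[3][2]=89

Derivation:
vaddr = 455 = 0b111000111
Split: l1_idx=3, l2_idx=2, offset=7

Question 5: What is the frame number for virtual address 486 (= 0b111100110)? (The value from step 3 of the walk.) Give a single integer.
vaddr = 486: l1_idx=3, l2_idx=3
L1[3] = 3; L2[3][3] = 60

Answer: 60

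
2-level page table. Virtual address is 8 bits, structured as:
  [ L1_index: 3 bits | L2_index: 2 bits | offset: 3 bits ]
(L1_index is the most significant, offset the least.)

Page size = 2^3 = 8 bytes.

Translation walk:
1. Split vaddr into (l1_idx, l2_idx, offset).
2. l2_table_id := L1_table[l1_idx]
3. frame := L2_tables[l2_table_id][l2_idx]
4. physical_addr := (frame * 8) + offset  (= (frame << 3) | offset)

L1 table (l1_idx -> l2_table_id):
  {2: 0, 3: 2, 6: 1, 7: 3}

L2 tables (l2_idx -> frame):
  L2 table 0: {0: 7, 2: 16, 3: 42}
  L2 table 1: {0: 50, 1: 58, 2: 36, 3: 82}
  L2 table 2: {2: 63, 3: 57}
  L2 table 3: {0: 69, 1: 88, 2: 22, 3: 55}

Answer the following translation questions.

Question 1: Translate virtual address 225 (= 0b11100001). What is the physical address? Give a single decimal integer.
Answer: 553

Derivation:
vaddr = 225 = 0b11100001
Split: l1_idx=7, l2_idx=0, offset=1
L1[7] = 3
L2[3][0] = 69
paddr = 69 * 8 + 1 = 553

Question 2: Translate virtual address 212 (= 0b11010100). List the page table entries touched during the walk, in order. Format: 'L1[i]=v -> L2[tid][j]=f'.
Answer: L1[6]=1 -> L2[1][2]=36

Derivation:
vaddr = 212 = 0b11010100
Split: l1_idx=6, l2_idx=2, offset=4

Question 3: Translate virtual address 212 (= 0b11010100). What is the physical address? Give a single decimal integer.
vaddr = 212 = 0b11010100
Split: l1_idx=6, l2_idx=2, offset=4
L1[6] = 1
L2[1][2] = 36
paddr = 36 * 8 + 4 = 292

Answer: 292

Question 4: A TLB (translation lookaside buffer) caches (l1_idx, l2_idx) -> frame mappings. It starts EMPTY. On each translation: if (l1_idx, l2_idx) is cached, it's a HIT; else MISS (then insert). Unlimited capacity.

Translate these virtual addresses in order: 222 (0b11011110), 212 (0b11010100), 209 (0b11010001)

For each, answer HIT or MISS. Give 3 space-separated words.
Answer: MISS MISS HIT

Derivation:
vaddr=222: (6,3) not in TLB -> MISS, insert
vaddr=212: (6,2) not in TLB -> MISS, insert
vaddr=209: (6,2) in TLB -> HIT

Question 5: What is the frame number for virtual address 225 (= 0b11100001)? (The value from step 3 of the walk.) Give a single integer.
Answer: 69

Derivation:
vaddr = 225: l1_idx=7, l2_idx=0
L1[7] = 3; L2[3][0] = 69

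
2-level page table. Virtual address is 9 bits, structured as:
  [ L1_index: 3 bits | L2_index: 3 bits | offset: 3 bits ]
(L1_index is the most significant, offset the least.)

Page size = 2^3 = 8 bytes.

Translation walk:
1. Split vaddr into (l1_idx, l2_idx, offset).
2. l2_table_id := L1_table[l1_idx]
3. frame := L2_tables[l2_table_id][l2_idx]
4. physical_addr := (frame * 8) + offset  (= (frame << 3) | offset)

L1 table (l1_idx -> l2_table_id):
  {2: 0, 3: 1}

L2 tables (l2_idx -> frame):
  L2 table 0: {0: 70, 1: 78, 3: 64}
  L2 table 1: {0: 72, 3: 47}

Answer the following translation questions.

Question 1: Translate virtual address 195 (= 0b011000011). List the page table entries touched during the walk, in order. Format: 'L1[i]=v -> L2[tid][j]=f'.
vaddr = 195 = 0b011000011
Split: l1_idx=3, l2_idx=0, offset=3

Answer: L1[3]=1 -> L2[1][0]=72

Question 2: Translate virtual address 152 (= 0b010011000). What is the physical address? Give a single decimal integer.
vaddr = 152 = 0b010011000
Split: l1_idx=2, l2_idx=3, offset=0
L1[2] = 0
L2[0][3] = 64
paddr = 64 * 8 + 0 = 512

Answer: 512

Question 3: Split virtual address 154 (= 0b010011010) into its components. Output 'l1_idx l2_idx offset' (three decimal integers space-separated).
Answer: 2 3 2

Derivation:
vaddr = 154 = 0b010011010
  top 3 bits -> l1_idx = 2
  next 3 bits -> l2_idx = 3
  bottom 3 bits -> offset = 2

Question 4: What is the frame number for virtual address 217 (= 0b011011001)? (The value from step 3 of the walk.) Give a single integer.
Answer: 47

Derivation:
vaddr = 217: l1_idx=3, l2_idx=3
L1[3] = 1; L2[1][3] = 47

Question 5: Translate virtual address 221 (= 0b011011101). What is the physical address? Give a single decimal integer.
Answer: 381

Derivation:
vaddr = 221 = 0b011011101
Split: l1_idx=3, l2_idx=3, offset=5
L1[3] = 1
L2[1][3] = 47
paddr = 47 * 8 + 5 = 381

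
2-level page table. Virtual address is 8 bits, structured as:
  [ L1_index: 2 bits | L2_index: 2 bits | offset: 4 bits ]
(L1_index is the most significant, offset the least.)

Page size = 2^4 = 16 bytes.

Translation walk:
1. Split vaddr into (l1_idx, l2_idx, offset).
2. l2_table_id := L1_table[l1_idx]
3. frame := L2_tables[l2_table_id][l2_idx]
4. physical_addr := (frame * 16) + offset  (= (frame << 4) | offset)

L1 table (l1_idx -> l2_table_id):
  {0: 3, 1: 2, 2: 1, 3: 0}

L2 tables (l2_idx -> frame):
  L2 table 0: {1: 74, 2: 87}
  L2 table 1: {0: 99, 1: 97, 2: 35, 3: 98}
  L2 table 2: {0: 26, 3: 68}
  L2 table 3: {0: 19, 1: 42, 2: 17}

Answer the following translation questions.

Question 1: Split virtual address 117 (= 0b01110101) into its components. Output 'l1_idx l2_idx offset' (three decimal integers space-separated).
vaddr = 117 = 0b01110101
  top 2 bits -> l1_idx = 1
  next 2 bits -> l2_idx = 3
  bottom 4 bits -> offset = 5

Answer: 1 3 5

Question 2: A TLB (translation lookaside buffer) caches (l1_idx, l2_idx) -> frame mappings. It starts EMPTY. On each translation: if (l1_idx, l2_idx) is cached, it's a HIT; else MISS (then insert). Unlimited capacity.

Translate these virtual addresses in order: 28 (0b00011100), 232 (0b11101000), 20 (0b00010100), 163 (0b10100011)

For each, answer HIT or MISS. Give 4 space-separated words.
vaddr=28: (0,1) not in TLB -> MISS, insert
vaddr=232: (3,2) not in TLB -> MISS, insert
vaddr=20: (0,1) in TLB -> HIT
vaddr=163: (2,2) not in TLB -> MISS, insert

Answer: MISS MISS HIT MISS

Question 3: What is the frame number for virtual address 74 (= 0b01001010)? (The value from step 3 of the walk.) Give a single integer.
Answer: 26

Derivation:
vaddr = 74: l1_idx=1, l2_idx=0
L1[1] = 2; L2[2][0] = 26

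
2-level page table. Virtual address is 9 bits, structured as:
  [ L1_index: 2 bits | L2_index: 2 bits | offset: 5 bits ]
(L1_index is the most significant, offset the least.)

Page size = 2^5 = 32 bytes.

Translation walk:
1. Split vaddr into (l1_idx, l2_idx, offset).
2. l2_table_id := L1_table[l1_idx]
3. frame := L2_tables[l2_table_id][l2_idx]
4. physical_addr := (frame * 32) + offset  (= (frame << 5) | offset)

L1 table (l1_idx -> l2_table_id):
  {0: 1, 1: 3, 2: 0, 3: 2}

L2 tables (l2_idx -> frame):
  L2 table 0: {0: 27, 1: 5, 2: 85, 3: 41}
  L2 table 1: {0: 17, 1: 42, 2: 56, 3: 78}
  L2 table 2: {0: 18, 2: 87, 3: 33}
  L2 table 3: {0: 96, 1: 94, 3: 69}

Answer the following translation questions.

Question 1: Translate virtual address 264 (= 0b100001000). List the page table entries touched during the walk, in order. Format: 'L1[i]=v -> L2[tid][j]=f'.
Answer: L1[2]=0 -> L2[0][0]=27

Derivation:
vaddr = 264 = 0b100001000
Split: l1_idx=2, l2_idx=0, offset=8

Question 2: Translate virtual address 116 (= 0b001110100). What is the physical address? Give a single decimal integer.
Answer: 2516

Derivation:
vaddr = 116 = 0b001110100
Split: l1_idx=0, l2_idx=3, offset=20
L1[0] = 1
L2[1][3] = 78
paddr = 78 * 32 + 20 = 2516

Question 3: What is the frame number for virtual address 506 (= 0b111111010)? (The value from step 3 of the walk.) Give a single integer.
vaddr = 506: l1_idx=3, l2_idx=3
L1[3] = 2; L2[2][3] = 33

Answer: 33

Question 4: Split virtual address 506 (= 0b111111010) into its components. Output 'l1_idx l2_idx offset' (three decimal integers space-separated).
vaddr = 506 = 0b111111010
  top 2 bits -> l1_idx = 3
  next 2 bits -> l2_idx = 3
  bottom 5 bits -> offset = 26

Answer: 3 3 26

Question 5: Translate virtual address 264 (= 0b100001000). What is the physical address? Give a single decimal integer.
vaddr = 264 = 0b100001000
Split: l1_idx=2, l2_idx=0, offset=8
L1[2] = 0
L2[0][0] = 27
paddr = 27 * 32 + 8 = 872

Answer: 872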